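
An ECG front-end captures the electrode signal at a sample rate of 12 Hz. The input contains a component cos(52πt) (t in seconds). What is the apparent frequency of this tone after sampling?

ω = 52π rad/s → f = ω/(2π) = 26 Hz.
26 Hz mod fs = 2 Hz.
2 Hz ≤ fs/2 = 6 Hz, appears at 2 Hz.

2 Hz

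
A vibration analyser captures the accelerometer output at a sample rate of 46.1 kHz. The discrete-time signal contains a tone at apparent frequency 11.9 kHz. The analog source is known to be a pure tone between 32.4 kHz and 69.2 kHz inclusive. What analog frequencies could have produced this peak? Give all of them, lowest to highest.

Frequencies that alias to 11.9 kHz are k·fs ± 11.9 kHz for integer k ≥ 0.
k=0: 11.9 kHz.
k=1: 34.2 kHz, 58 kHz.
k=2: 80.3 kHz, 104.1 kHz.
Within [32.4 kHz, 69.2 kHz]: 34.2 kHz, 58 kHz.

34.2 kHz, 58 kHz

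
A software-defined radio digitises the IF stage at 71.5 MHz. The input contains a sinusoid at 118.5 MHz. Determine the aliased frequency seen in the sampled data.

24.5 MHz

118.5 MHz mod fs = 47 MHz.
47 MHz > fs/2 = 35.75 MHz, folds to fs − 47 MHz = 24.5 MHz.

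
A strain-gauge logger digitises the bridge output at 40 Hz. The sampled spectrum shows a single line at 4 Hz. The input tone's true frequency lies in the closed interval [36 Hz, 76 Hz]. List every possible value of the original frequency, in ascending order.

36 Hz, 44 Hz, 76 Hz

Frequencies that alias to 4 Hz are k·fs ± 4 Hz for integer k ≥ 0.
k=0: 4 Hz.
k=1: 36 Hz, 44 Hz.
k=2: 76 Hz, 84 Hz.
k=3: 116 Hz, 124 Hz.
Within [36 Hz, 76 Hz]: 36 Hz, 44 Hz, 76 Hz.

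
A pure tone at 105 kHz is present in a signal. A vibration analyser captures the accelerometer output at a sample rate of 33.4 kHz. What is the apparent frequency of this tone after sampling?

4.8 kHz

105 kHz mod fs = 4.8 kHz.
4.8 kHz ≤ fs/2 = 16.7 kHz, appears at 4.8 kHz.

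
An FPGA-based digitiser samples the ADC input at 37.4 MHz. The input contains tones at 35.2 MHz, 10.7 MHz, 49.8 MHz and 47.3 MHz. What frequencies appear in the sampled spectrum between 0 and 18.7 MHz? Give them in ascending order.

fs/2 = 18.7 MHz.
35.2 MHz > fs/2 = 18.7 MHz, folds to fs − 35.2 MHz = 2.2 MHz.
10.7 MHz ≤ fs/2 = 18.7 MHz, passes unchanged.
49.8 MHz mod fs = 12.4 MHz.
12.4 MHz ≤ fs/2 = 18.7 MHz, appears at 12.4 MHz.
47.3 MHz mod fs = 9.9 MHz.
9.9 MHz ≤ fs/2 = 18.7 MHz, appears at 9.9 MHz.
Distinct values: {2.2 MHz, 9.9 MHz, 10.7 MHz, 12.4 MHz}.

2.2 MHz, 9.9 MHz, 10.7 MHz, 12.4 MHz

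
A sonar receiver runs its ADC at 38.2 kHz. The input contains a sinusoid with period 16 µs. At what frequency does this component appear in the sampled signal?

13.9 kHz

T = 16 µs → f = 1/T = 62.5 kHz.
62.5 kHz mod fs = 24.3 kHz.
24.3 kHz > fs/2 = 19.1 kHz, folds to fs − 24.3 kHz = 13.9 kHz.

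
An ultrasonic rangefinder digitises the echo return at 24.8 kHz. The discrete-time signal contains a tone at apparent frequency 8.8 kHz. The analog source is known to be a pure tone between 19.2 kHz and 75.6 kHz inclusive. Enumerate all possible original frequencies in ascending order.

33.6 kHz, 40.8 kHz, 58.4 kHz, 65.6 kHz

Frequencies that alias to 8.8 kHz are k·fs ± 8.8 kHz for integer k ≥ 0.
k=0: 8.8 kHz.
k=1: 16 kHz, 33.6 kHz.
k=2: 40.8 kHz, 58.4 kHz.
k=3: 65.6 kHz, 83.2 kHz.
k=4: 90.4 kHz, 108 kHz.
Within [19.2 kHz, 75.6 kHz]: 33.6 kHz, 40.8 kHz, 58.4 kHz, 65.6 kHz.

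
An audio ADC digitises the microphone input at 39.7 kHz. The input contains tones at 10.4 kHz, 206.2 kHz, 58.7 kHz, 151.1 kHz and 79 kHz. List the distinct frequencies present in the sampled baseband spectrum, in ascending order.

0.4 kHz, 7.7 kHz, 10.4 kHz, 19 kHz

fs/2 = 19.85 kHz.
10.4 kHz ≤ fs/2 = 19.85 kHz, passes unchanged.
206.2 kHz mod fs = 7.7 kHz.
7.7 kHz ≤ fs/2 = 19.85 kHz, appears at 7.7 kHz.
58.7 kHz mod fs = 19 kHz.
19 kHz ≤ fs/2 = 19.85 kHz, appears at 19 kHz.
151.1 kHz mod fs = 32 kHz.
32 kHz > fs/2 = 19.85 kHz, folds to fs − 32 kHz = 7.7 kHz.
79 kHz mod fs = 39.3 kHz.
39.3 kHz > fs/2 = 19.85 kHz, folds to fs − 39.3 kHz = 0.4 kHz.
Distinct values: {0.4 kHz, 7.7 kHz, 10.4 kHz, 19 kHz}.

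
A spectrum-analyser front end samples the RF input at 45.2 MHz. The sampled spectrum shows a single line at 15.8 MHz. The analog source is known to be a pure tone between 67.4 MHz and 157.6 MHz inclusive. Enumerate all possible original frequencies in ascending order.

Frequencies that alias to 15.8 MHz are k·fs ± 15.8 MHz for integer k ≥ 0.
k=0: 15.8 MHz.
k=1: 29.4 MHz, 61 MHz.
k=2: 74.6 MHz, 106.2 MHz.
k=3: 119.8 MHz, 151.4 MHz.
k=4: 165 MHz, 196.6 MHz.
Within [67.4 MHz, 157.6 MHz]: 74.6 MHz, 106.2 MHz, 119.8 MHz, 151.4 MHz.

74.6 MHz, 106.2 MHz, 119.8 MHz, 151.4 MHz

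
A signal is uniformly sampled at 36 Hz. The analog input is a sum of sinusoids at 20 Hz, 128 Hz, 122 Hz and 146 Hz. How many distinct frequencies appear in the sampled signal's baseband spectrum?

fs/2 = 18 Hz.
20 Hz > fs/2 = 18 Hz, folds to fs − 20 Hz = 16 Hz.
128 Hz mod fs = 20 Hz.
20 Hz > fs/2 = 18 Hz, folds to fs − 20 Hz = 16 Hz.
122 Hz mod fs = 14 Hz.
14 Hz ≤ fs/2 = 18 Hz, appears at 14 Hz.
146 Hz mod fs = 2 Hz.
2 Hz ≤ fs/2 = 18 Hz, appears at 2 Hz.
Distinct values: {2 Hz, 14 Hz, 16 Hz} → 3.

3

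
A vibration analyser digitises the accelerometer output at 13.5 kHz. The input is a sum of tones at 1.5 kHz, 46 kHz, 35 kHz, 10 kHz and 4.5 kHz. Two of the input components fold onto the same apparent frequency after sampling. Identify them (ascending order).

35 kHz, 46 kHz

fs/2 = 6.75 kHz.
1.5 kHz ≤ fs/2 = 6.75 kHz, passes unchanged.
46 kHz mod fs = 5.5 kHz.
5.5 kHz ≤ fs/2 = 6.75 kHz, appears at 5.5 kHz.
35 kHz mod fs = 8 kHz.
8 kHz > fs/2 = 6.75 kHz, folds to fs − 8 kHz = 5.5 kHz.
10 kHz > fs/2 = 6.75 kHz, folds to fs − 10 kHz = 3.5 kHz.
4.5 kHz ≤ fs/2 = 6.75 kHz, passes unchanged.
35 kHz and 46 kHz both map to 5.5 kHz.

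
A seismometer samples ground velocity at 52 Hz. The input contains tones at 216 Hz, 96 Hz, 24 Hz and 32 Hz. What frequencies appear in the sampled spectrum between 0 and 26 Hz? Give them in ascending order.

fs/2 = 26 Hz.
216 Hz mod fs = 8 Hz.
8 Hz ≤ fs/2 = 26 Hz, appears at 8 Hz.
96 Hz mod fs = 44 Hz.
44 Hz > fs/2 = 26 Hz, folds to fs − 44 Hz = 8 Hz.
24 Hz ≤ fs/2 = 26 Hz, passes unchanged.
32 Hz > fs/2 = 26 Hz, folds to fs − 32 Hz = 20 Hz.
Distinct values: {8 Hz, 20 Hz, 24 Hz}.

8 Hz, 20 Hz, 24 Hz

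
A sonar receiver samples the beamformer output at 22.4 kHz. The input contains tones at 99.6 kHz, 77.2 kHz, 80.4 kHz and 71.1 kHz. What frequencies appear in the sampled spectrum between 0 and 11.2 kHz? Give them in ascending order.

fs/2 = 11.2 kHz.
99.6 kHz mod fs = 10 kHz.
10 kHz ≤ fs/2 = 11.2 kHz, appears at 10 kHz.
77.2 kHz mod fs = 10 kHz.
10 kHz ≤ fs/2 = 11.2 kHz, appears at 10 kHz.
80.4 kHz mod fs = 13.2 kHz.
13.2 kHz > fs/2 = 11.2 kHz, folds to fs − 13.2 kHz = 9.2 kHz.
71.1 kHz mod fs = 3.9 kHz.
3.9 kHz ≤ fs/2 = 11.2 kHz, appears at 3.9 kHz.
Distinct values: {3.9 kHz, 9.2 kHz, 10 kHz}.

3.9 kHz, 9.2 kHz, 10 kHz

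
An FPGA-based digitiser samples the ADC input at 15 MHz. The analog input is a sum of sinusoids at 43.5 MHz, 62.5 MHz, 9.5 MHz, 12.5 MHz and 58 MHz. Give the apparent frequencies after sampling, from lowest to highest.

1.5 MHz, 2 MHz, 2.5 MHz, 5.5 MHz

fs/2 = 7.5 MHz.
43.5 MHz mod fs = 13.5 MHz.
13.5 MHz > fs/2 = 7.5 MHz, folds to fs − 13.5 MHz = 1.5 MHz.
62.5 MHz mod fs = 2.5 MHz.
2.5 MHz ≤ fs/2 = 7.5 MHz, appears at 2.5 MHz.
9.5 MHz > fs/2 = 7.5 MHz, folds to fs − 9.5 MHz = 5.5 MHz.
12.5 MHz > fs/2 = 7.5 MHz, folds to fs − 12.5 MHz = 2.5 MHz.
58 MHz mod fs = 13 MHz.
13 MHz > fs/2 = 7.5 MHz, folds to fs − 13 MHz = 2 MHz.
Distinct values: {1.5 MHz, 2 MHz, 2.5 MHz, 5.5 MHz}.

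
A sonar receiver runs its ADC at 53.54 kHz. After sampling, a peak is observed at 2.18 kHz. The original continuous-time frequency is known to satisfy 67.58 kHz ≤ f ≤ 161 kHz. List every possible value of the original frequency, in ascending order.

Frequencies that alias to 2.18 kHz are k·fs ± 2.18 kHz for integer k ≥ 0.
k=0: 2.18 kHz.
k=1: 51.36 kHz, 55.72 kHz.
k=2: 104.9 kHz, 109.26 kHz.
k=3: 158.44 kHz, 162.8 kHz.
k=4: 211.98 kHz, 216.34 kHz.
Within [67.58 kHz, 161 kHz]: 104.9 kHz, 109.26 kHz, 158.44 kHz.

104.9 kHz, 109.26 kHz, 158.44 kHz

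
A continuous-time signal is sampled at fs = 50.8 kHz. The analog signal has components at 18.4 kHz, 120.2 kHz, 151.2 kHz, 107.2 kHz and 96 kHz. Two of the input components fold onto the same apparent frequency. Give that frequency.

5.6 kHz

fs/2 = 25.4 kHz.
18.4 kHz ≤ fs/2 = 25.4 kHz, passes unchanged.
120.2 kHz mod fs = 18.6 kHz.
18.6 kHz ≤ fs/2 = 25.4 kHz, appears at 18.6 kHz.
151.2 kHz mod fs = 49.6 kHz.
49.6 kHz > fs/2 = 25.4 kHz, folds to fs − 49.6 kHz = 1.2 kHz.
107.2 kHz mod fs = 5.6 kHz.
5.6 kHz ≤ fs/2 = 25.4 kHz, appears at 5.6 kHz.
96 kHz mod fs = 45.2 kHz.
45.2 kHz > fs/2 = 25.4 kHz, folds to fs − 45.2 kHz = 5.6 kHz.
96 kHz and 107.2 kHz both map to 5.6 kHz.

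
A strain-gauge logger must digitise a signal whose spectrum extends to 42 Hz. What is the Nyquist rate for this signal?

84 Hz

Nyquist rate = 2 × 42 Hz = 84 Hz.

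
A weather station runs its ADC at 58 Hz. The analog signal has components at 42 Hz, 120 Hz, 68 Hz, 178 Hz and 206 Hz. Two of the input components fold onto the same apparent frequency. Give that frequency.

fs/2 = 29 Hz.
42 Hz > fs/2 = 29 Hz, folds to fs − 42 Hz = 16 Hz.
120 Hz mod fs = 4 Hz.
4 Hz ≤ fs/2 = 29 Hz, appears at 4 Hz.
68 Hz mod fs = 10 Hz.
10 Hz ≤ fs/2 = 29 Hz, appears at 10 Hz.
178 Hz mod fs = 4 Hz.
4 Hz ≤ fs/2 = 29 Hz, appears at 4 Hz.
206 Hz mod fs = 32 Hz.
32 Hz > fs/2 = 29 Hz, folds to fs − 32 Hz = 26 Hz.
120 Hz and 178 Hz both map to 4 Hz.

4 Hz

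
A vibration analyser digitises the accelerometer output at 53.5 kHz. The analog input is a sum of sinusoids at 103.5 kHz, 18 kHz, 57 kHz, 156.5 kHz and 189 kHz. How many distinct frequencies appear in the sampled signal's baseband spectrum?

4

fs/2 = 26.75 kHz.
103.5 kHz mod fs = 50 kHz.
50 kHz > fs/2 = 26.75 kHz, folds to fs − 50 kHz = 3.5 kHz.
18 kHz ≤ fs/2 = 26.75 kHz, passes unchanged.
57 kHz mod fs = 3.5 kHz.
3.5 kHz ≤ fs/2 = 26.75 kHz, appears at 3.5 kHz.
156.5 kHz mod fs = 49.5 kHz.
49.5 kHz > fs/2 = 26.75 kHz, folds to fs − 49.5 kHz = 4 kHz.
189 kHz mod fs = 28.5 kHz.
28.5 kHz > fs/2 = 26.75 kHz, folds to fs − 28.5 kHz = 25 kHz.
Distinct values: {3.5 kHz, 4 kHz, 18 kHz, 25 kHz} → 4.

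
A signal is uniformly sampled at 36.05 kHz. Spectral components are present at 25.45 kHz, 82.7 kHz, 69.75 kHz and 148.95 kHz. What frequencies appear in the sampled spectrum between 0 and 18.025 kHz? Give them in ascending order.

2.35 kHz, 4.75 kHz, 10.6 kHz

fs/2 = 18.025 kHz.
25.45 kHz > fs/2 = 18.025 kHz, folds to fs − 25.45 kHz = 10.6 kHz.
82.7 kHz mod fs = 10.6 kHz.
10.6 kHz ≤ fs/2 = 18.025 kHz, appears at 10.6 kHz.
69.75 kHz mod fs = 33.7 kHz.
33.7 kHz > fs/2 = 18.025 kHz, folds to fs − 33.7 kHz = 2.35 kHz.
148.95 kHz mod fs = 4.75 kHz.
4.75 kHz ≤ fs/2 = 18.025 kHz, appears at 4.75 kHz.
Distinct values: {2.35 kHz, 4.75 kHz, 10.6 kHz}.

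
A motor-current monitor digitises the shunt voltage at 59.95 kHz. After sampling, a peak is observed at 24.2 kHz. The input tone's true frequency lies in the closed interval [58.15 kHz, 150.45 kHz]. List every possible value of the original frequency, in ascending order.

84.15 kHz, 95.7 kHz, 144.1 kHz

Frequencies that alias to 24.2 kHz are k·fs ± 24.2 kHz for integer k ≥ 0.
k=0: 24.2 kHz.
k=1: 35.75 kHz, 84.15 kHz.
k=2: 95.7 kHz, 144.1 kHz.
k=3: 155.65 kHz, 204.05 kHz.
Within [58.15 kHz, 150.45 kHz]: 84.15 kHz, 95.7 kHz, 144.1 kHz.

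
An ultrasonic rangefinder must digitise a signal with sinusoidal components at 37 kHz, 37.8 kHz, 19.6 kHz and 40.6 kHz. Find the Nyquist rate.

81.2 kHz

Highest-frequency component: 40.6 kHz.
Nyquist rate = 2 × 40.6 kHz = 81.2 kHz.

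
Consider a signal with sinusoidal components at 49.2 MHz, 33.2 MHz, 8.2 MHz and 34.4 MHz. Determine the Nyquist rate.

98.4 MHz

Highest-frequency component: 49.2 MHz.
Nyquist rate = 2 × 49.2 MHz = 98.4 MHz.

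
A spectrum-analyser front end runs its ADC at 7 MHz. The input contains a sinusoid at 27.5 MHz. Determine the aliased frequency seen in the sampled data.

27.5 MHz mod fs = 6.5 MHz.
6.5 MHz > fs/2 = 3.5 MHz, folds to fs − 6.5 MHz = 0.5 MHz.

0.5 MHz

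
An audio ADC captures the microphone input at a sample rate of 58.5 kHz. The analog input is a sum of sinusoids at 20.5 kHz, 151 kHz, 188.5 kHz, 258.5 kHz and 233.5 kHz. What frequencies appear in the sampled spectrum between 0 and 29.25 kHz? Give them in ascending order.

fs/2 = 29.25 kHz.
20.5 kHz ≤ fs/2 = 29.25 kHz, passes unchanged.
151 kHz mod fs = 34 kHz.
34 kHz > fs/2 = 29.25 kHz, folds to fs − 34 kHz = 24.5 kHz.
188.5 kHz mod fs = 13 kHz.
13 kHz ≤ fs/2 = 29.25 kHz, appears at 13 kHz.
258.5 kHz mod fs = 24.5 kHz.
24.5 kHz ≤ fs/2 = 29.25 kHz, appears at 24.5 kHz.
233.5 kHz mod fs = 58 kHz.
58 kHz > fs/2 = 29.25 kHz, folds to fs − 58 kHz = 0.5 kHz.
Distinct values: {0.5 kHz, 13 kHz, 20.5 kHz, 24.5 kHz}.

0.5 kHz, 13 kHz, 20.5 kHz, 24.5 kHz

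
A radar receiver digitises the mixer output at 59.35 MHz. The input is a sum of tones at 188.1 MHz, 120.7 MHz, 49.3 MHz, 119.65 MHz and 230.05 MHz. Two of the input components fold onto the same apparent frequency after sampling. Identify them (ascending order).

fs/2 = 29.675 MHz.
188.1 MHz mod fs = 10.05 MHz.
10.05 MHz ≤ fs/2 = 29.675 MHz, appears at 10.05 MHz.
120.7 MHz mod fs = 2 MHz.
2 MHz ≤ fs/2 = 29.675 MHz, appears at 2 MHz.
49.3 MHz > fs/2 = 29.675 MHz, folds to fs − 49.3 MHz = 10.05 MHz.
119.65 MHz mod fs = 0.95 MHz.
0.95 MHz ≤ fs/2 = 29.675 MHz, appears at 0.95 MHz.
230.05 MHz mod fs = 52 MHz.
52 MHz > fs/2 = 29.675 MHz, folds to fs − 52 MHz = 7.35 MHz.
49.3 MHz and 188.1 MHz both map to 10.05 MHz.

49.3 MHz, 188.1 MHz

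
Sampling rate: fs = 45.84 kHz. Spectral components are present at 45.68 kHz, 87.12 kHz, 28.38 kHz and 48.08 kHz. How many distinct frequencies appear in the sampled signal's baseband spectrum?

4

fs/2 = 22.92 kHz.
45.68 kHz > fs/2 = 22.92 kHz, folds to fs − 45.68 kHz = 0.16 kHz.
87.12 kHz mod fs = 41.28 kHz.
41.28 kHz > fs/2 = 22.92 kHz, folds to fs − 41.28 kHz = 4.56 kHz.
28.38 kHz > fs/2 = 22.92 kHz, folds to fs − 28.38 kHz = 17.46 kHz.
48.08 kHz mod fs = 2.24 kHz.
2.24 kHz ≤ fs/2 = 22.92 kHz, appears at 2.24 kHz.
Distinct values: {0.16 kHz, 2.24 kHz, 4.56 kHz, 17.46 kHz} → 4.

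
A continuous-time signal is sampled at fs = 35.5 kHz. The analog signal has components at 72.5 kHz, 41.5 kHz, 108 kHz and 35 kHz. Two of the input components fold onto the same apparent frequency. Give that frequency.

fs/2 = 17.75 kHz.
72.5 kHz mod fs = 1.5 kHz.
1.5 kHz ≤ fs/2 = 17.75 kHz, appears at 1.5 kHz.
41.5 kHz mod fs = 6 kHz.
6 kHz ≤ fs/2 = 17.75 kHz, appears at 6 kHz.
108 kHz mod fs = 1.5 kHz.
1.5 kHz ≤ fs/2 = 17.75 kHz, appears at 1.5 kHz.
35 kHz > fs/2 = 17.75 kHz, folds to fs − 35 kHz = 0.5 kHz.
72.5 kHz and 108 kHz both map to 1.5 kHz.

1.5 kHz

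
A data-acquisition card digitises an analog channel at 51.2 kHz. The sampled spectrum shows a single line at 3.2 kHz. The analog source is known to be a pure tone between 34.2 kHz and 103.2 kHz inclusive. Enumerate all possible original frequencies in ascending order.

48 kHz, 54.4 kHz, 99.2 kHz

Frequencies that alias to 3.2 kHz are k·fs ± 3.2 kHz for integer k ≥ 0.
k=0: 3.2 kHz.
k=1: 48 kHz, 54.4 kHz.
k=2: 99.2 kHz, 105.6 kHz.
k=3: 150.4 kHz, 156.8 kHz.
Within [34.2 kHz, 103.2 kHz]: 48 kHz, 54.4 kHz, 99.2 kHz.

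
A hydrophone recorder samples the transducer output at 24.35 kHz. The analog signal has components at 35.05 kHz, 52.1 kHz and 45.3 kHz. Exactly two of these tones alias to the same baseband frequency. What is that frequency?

fs/2 = 12.175 kHz.
35.05 kHz mod fs = 10.7 kHz.
10.7 kHz ≤ fs/2 = 12.175 kHz, appears at 10.7 kHz.
52.1 kHz mod fs = 3.4 kHz.
3.4 kHz ≤ fs/2 = 12.175 kHz, appears at 3.4 kHz.
45.3 kHz mod fs = 20.95 kHz.
20.95 kHz > fs/2 = 12.175 kHz, folds to fs − 20.95 kHz = 3.4 kHz.
45.3 kHz and 52.1 kHz both map to 3.4 kHz.

3.4 kHz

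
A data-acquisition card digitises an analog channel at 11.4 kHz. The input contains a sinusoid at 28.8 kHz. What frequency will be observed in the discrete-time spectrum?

28.8 kHz mod fs = 6 kHz.
6 kHz > fs/2 = 5.7 kHz, folds to fs − 6 kHz = 5.4 kHz.

5.4 kHz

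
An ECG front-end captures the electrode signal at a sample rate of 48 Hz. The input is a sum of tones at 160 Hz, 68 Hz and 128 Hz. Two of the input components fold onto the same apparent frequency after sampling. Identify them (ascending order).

fs/2 = 24 Hz.
160 Hz mod fs = 16 Hz.
16 Hz ≤ fs/2 = 24 Hz, appears at 16 Hz.
68 Hz mod fs = 20 Hz.
20 Hz ≤ fs/2 = 24 Hz, appears at 20 Hz.
128 Hz mod fs = 32 Hz.
32 Hz > fs/2 = 24 Hz, folds to fs − 32 Hz = 16 Hz.
128 Hz and 160 Hz both map to 16 Hz.

128 Hz, 160 Hz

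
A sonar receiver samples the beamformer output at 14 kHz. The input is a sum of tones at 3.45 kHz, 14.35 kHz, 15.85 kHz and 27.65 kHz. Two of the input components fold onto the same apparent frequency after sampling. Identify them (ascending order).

14.35 kHz, 27.65 kHz

fs/2 = 7 kHz.
3.45 kHz ≤ fs/2 = 7 kHz, passes unchanged.
14.35 kHz mod fs = 0.35 kHz.
0.35 kHz ≤ fs/2 = 7 kHz, appears at 0.35 kHz.
15.85 kHz mod fs = 1.85 kHz.
1.85 kHz ≤ fs/2 = 7 kHz, appears at 1.85 kHz.
27.65 kHz mod fs = 13.65 kHz.
13.65 kHz > fs/2 = 7 kHz, folds to fs − 13.65 kHz = 0.35 kHz.
14.35 kHz and 27.65 kHz both map to 0.35 kHz.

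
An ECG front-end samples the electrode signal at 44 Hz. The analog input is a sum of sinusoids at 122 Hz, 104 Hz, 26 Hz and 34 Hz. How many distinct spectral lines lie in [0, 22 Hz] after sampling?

3

fs/2 = 22 Hz.
122 Hz mod fs = 34 Hz.
34 Hz > fs/2 = 22 Hz, folds to fs − 34 Hz = 10 Hz.
104 Hz mod fs = 16 Hz.
16 Hz ≤ fs/2 = 22 Hz, appears at 16 Hz.
26 Hz > fs/2 = 22 Hz, folds to fs − 26 Hz = 18 Hz.
34 Hz > fs/2 = 22 Hz, folds to fs − 34 Hz = 10 Hz.
Distinct values: {10 Hz, 16 Hz, 18 Hz} → 3.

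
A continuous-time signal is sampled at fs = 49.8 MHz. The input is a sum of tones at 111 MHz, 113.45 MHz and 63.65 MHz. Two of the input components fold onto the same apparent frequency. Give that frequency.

13.85 MHz

fs/2 = 24.9 MHz.
111 MHz mod fs = 11.4 MHz.
11.4 MHz ≤ fs/2 = 24.9 MHz, appears at 11.4 MHz.
113.45 MHz mod fs = 13.85 MHz.
13.85 MHz ≤ fs/2 = 24.9 MHz, appears at 13.85 MHz.
63.65 MHz mod fs = 13.85 MHz.
13.85 MHz ≤ fs/2 = 24.9 MHz, appears at 13.85 MHz.
63.65 MHz and 113.45 MHz both map to 13.85 MHz.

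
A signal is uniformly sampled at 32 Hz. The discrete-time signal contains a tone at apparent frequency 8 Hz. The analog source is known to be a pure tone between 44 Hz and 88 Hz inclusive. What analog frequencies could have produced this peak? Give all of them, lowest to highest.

56 Hz, 72 Hz, 88 Hz

Frequencies that alias to 8 Hz are k·fs ± 8 Hz for integer k ≥ 0.
k=0: 8 Hz.
k=1: 24 Hz, 40 Hz.
k=2: 56 Hz, 72 Hz.
k=3: 88 Hz, 104 Hz.
k=4: 120 Hz, 136 Hz.
Within [44 Hz, 88 Hz]: 56 Hz, 72 Hz, 88 Hz.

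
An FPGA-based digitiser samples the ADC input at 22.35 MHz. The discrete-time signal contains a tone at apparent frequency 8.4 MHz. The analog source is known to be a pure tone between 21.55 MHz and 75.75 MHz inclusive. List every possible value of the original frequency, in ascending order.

30.75 MHz, 36.3 MHz, 53.1 MHz, 58.65 MHz, 75.45 MHz

Frequencies that alias to 8.4 MHz are k·fs ± 8.4 MHz for integer k ≥ 0.
k=0: 8.4 MHz.
k=1: 13.95 MHz, 30.75 MHz.
k=2: 36.3 MHz, 53.1 MHz.
k=3: 58.65 MHz, 75.45 MHz.
k=4: 81 MHz, 97.8 MHz.
Within [21.55 MHz, 75.75 MHz]: 30.75 MHz, 36.3 MHz, 53.1 MHz, 58.65 MHz, 75.45 MHz.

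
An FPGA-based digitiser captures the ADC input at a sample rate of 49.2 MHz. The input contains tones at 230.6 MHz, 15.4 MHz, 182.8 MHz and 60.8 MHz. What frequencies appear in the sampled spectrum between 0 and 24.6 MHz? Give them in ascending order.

fs/2 = 24.6 MHz.
230.6 MHz mod fs = 33.8 MHz.
33.8 MHz > fs/2 = 24.6 MHz, folds to fs − 33.8 MHz = 15.4 MHz.
15.4 MHz ≤ fs/2 = 24.6 MHz, passes unchanged.
182.8 MHz mod fs = 35.2 MHz.
35.2 MHz > fs/2 = 24.6 MHz, folds to fs − 35.2 MHz = 14 MHz.
60.8 MHz mod fs = 11.6 MHz.
11.6 MHz ≤ fs/2 = 24.6 MHz, appears at 11.6 MHz.
Distinct values: {11.6 MHz, 14 MHz, 15.4 MHz}.

11.6 MHz, 14 MHz, 15.4 MHz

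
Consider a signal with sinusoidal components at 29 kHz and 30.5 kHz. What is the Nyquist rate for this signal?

61 kHz

Highest-frequency component: 30.5 kHz.
Nyquist rate = 2 × 30.5 kHz = 61 kHz.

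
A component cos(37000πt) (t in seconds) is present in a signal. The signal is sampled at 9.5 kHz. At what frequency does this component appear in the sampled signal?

0.5 kHz

ω = 37000π rad/s → f = ω/(2π) = 18500 Hz = 18.5 kHz.
18.5 kHz mod fs = 9 kHz.
9 kHz > fs/2 = 4.75 kHz, folds to fs − 9 kHz = 0.5 kHz.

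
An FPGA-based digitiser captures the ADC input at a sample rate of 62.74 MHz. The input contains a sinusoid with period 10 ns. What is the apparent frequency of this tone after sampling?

T = 10 ns → f = 1/T = 100 MHz.
100 MHz mod fs = 37.26 MHz.
37.26 MHz > fs/2 = 31.37 MHz, folds to fs − 37.26 MHz = 25.48 MHz.

25.48 MHz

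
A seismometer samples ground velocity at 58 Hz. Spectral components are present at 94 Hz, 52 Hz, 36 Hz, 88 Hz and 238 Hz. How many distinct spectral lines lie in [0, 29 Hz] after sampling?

fs/2 = 29 Hz.
94 Hz mod fs = 36 Hz.
36 Hz > fs/2 = 29 Hz, folds to fs − 36 Hz = 22 Hz.
52 Hz > fs/2 = 29 Hz, folds to fs − 52 Hz = 6 Hz.
36 Hz > fs/2 = 29 Hz, folds to fs − 36 Hz = 22 Hz.
88 Hz mod fs = 30 Hz.
30 Hz > fs/2 = 29 Hz, folds to fs − 30 Hz = 28 Hz.
238 Hz mod fs = 6 Hz.
6 Hz ≤ fs/2 = 29 Hz, appears at 6 Hz.
Distinct values: {6 Hz, 22 Hz, 28 Hz} → 3.

3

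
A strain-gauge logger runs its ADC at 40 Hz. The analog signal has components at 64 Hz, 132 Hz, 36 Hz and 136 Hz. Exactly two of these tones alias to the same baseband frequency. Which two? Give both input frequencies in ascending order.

64 Hz, 136 Hz

fs/2 = 20 Hz.
64 Hz mod fs = 24 Hz.
24 Hz > fs/2 = 20 Hz, folds to fs − 24 Hz = 16 Hz.
132 Hz mod fs = 12 Hz.
12 Hz ≤ fs/2 = 20 Hz, appears at 12 Hz.
36 Hz > fs/2 = 20 Hz, folds to fs − 36 Hz = 4 Hz.
136 Hz mod fs = 16 Hz.
16 Hz ≤ fs/2 = 20 Hz, appears at 16 Hz.
64 Hz and 136 Hz both map to 16 Hz.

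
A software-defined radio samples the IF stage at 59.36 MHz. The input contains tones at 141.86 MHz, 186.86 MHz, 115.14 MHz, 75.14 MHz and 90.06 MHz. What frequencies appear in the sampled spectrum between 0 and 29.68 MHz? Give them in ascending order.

3.58 MHz, 8.78 MHz, 15.78 MHz, 23.14 MHz, 28.66 MHz

fs/2 = 29.68 MHz.
141.86 MHz mod fs = 23.14 MHz.
23.14 MHz ≤ fs/2 = 29.68 MHz, appears at 23.14 MHz.
186.86 MHz mod fs = 8.78 MHz.
8.78 MHz ≤ fs/2 = 29.68 MHz, appears at 8.78 MHz.
115.14 MHz mod fs = 55.78 MHz.
55.78 MHz > fs/2 = 29.68 MHz, folds to fs − 55.78 MHz = 3.58 MHz.
75.14 MHz mod fs = 15.78 MHz.
15.78 MHz ≤ fs/2 = 29.68 MHz, appears at 15.78 MHz.
90.06 MHz mod fs = 30.7 MHz.
30.7 MHz > fs/2 = 29.68 MHz, folds to fs − 30.7 MHz = 28.66 MHz.
Distinct values: {3.58 MHz, 8.78 MHz, 15.78 MHz, 23.14 MHz, 28.66 MHz}.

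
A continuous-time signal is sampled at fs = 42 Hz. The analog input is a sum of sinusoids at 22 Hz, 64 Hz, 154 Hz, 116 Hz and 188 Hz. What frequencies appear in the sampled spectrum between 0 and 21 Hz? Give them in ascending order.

fs/2 = 21 Hz.
22 Hz > fs/2 = 21 Hz, folds to fs − 22 Hz = 20 Hz.
64 Hz mod fs = 22 Hz.
22 Hz > fs/2 = 21 Hz, folds to fs − 22 Hz = 20 Hz.
154 Hz mod fs = 28 Hz.
28 Hz > fs/2 = 21 Hz, folds to fs − 28 Hz = 14 Hz.
116 Hz mod fs = 32 Hz.
32 Hz > fs/2 = 21 Hz, folds to fs − 32 Hz = 10 Hz.
188 Hz mod fs = 20 Hz.
20 Hz ≤ fs/2 = 21 Hz, appears at 20 Hz.
Distinct values: {10 Hz, 14 Hz, 20 Hz}.

10 Hz, 14 Hz, 20 Hz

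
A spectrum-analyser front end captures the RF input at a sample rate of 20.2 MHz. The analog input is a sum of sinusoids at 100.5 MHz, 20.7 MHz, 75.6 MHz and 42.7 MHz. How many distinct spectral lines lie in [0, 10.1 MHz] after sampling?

fs/2 = 10.1 MHz.
100.5 MHz mod fs = 19.7 MHz.
19.7 MHz > fs/2 = 10.1 MHz, folds to fs − 19.7 MHz = 0.5 MHz.
20.7 MHz mod fs = 0.5 MHz.
0.5 MHz ≤ fs/2 = 10.1 MHz, appears at 0.5 MHz.
75.6 MHz mod fs = 15 MHz.
15 MHz > fs/2 = 10.1 MHz, folds to fs − 15 MHz = 5.2 MHz.
42.7 MHz mod fs = 2.3 MHz.
2.3 MHz ≤ fs/2 = 10.1 MHz, appears at 2.3 MHz.
Distinct values: {0.5 MHz, 2.3 MHz, 5.2 MHz} → 3.

3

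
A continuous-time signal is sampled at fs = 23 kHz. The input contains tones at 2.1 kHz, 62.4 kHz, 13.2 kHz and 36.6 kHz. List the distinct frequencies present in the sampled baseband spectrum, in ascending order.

2.1 kHz, 6.6 kHz, 9.4 kHz, 9.8 kHz

fs/2 = 11.5 kHz.
2.1 kHz ≤ fs/2 = 11.5 kHz, passes unchanged.
62.4 kHz mod fs = 16.4 kHz.
16.4 kHz > fs/2 = 11.5 kHz, folds to fs − 16.4 kHz = 6.6 kHz.
13.2 kHz > fs/2 = 11.5 kHz, folds to fs − 13.2 kHz = 9.8 kHz.
36.6 kHz mod fs = 13.6 kHz.
13.6 kHz > fs/2 = 11.5 kHz, folds to fs − 13.6 kHz = 9.4 kHz.
Distinct values: {2.1 kHz, 6.6 kHz, 9.4 kHz, 9.8 kHz}.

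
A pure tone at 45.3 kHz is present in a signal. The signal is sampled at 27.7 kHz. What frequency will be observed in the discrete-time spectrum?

45.3 kHz mod fs = 17.6 kHz.
17.6 kHz > fs/2 = 13.85 kHz, folds to fs − 17.6 kHz = 10.1 kHz.

10.1 kHz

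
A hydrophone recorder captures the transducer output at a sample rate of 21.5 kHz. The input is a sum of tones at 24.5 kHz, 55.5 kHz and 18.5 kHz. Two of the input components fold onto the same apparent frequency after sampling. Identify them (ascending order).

fs/2 = 10.75 kHz.
24.5 kHz mod fs = 3 kHz.
3 kHz ≤ fs/2 = 10.75 kHz, appears at 3 kHz.
55.5 kHz mod fs = 12.5 kHz.
12.5 kHz > fs/2 = 10.75 kHz, folds to fs − 12.5 kHz = 9 kHz.
18.5 kHz > fs/2 = 10.75 kHz, folds to fs − 18.5 kHz = 3 kHz.
18.5 kHz and 24.5 kHz both map to 3 kHz.

18.5 kHz, 24.5 kHz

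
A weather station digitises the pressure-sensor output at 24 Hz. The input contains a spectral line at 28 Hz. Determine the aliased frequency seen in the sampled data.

4 Hz

28 Hz mod fs = 4 Hz.
4 Hz ≤ fs/2 = 12 Hz, appears at 4 Hz.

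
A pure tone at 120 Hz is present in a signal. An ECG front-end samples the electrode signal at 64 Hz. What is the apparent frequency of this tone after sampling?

120 Hz mod fs = 56 Hz.
56 Hz > fs/2 = 32 Hz, folds to fs − 56 Hz = 8 Hz.

8 Hz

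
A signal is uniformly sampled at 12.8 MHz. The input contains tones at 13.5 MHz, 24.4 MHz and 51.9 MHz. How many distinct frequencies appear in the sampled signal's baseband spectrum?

2

fs/2 = 6.4 MHz.
13.5 MHz mod fs = 0.7 MHz.
0.7 MHz ≤ fs/2 = 6.4 MHz, appears at 0.7 MHz.
24.4 MHz mod fs = 11.6 MHz.
11.6 MHz > fs/2 = 6.4 MHz, folds to fs − 11.6 MHz = 1.2 MHz.
51.9 MHz mod fs = 0.7 MHz.
0.7 MHz ≤ fs/2 = 6.4 MHz, appears at 0.7 MHz.
Distinct values: {0.7 MHz, 1.2 MHz} → 2.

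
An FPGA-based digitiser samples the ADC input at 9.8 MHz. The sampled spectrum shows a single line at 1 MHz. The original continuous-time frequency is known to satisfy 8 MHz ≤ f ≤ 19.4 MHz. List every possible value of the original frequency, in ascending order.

Frequencies that alias to 1 MHz are k·fs ± 1 MHz for integer k ≥ 0.
k=0: 1 MHz.
k=1: 8.8 MHz, 10.8 MHz.
k=2: 18.6 MHz, 20.6 MHz.
k=3: 28.4 MHz, 30.4 MHz.
Within [8 MHz, 19.4 MHz]: 8.8 MHz, 10.8 MHz, 18.6 MHz.

8.8 MHz, 10.8 MHz, 18.6 MHz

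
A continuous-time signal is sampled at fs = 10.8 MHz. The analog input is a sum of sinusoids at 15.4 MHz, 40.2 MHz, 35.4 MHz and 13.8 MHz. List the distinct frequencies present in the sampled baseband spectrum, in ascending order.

fs/2 = 5.4 MHz.
15.4 MHz mod fs = 4.6 MHz.
4.6 MHz ≤ fs/2 = 5.4 MHz, appears at 4.6 MHz.
40.2 MHz mod fs = 7.8 MHz.
7.8 MHz > fs/2 = 5.4 MHz, folds to fs − 7.8 MHz = 3 MHz.
35.4 MHz mod fs = 3 MHz.
3 MHz ≤ fs/2 = 5.4 MHz, appears at 3 MHz.
13.8 MHz mod fs = 3 MHz.
3 MHz ≤ fs/2 = 5.4 MHz, appears at 3 MHz.
Distinct values: {3 MHz, 4.6 MHz}.

3 MHz, 4.6 MHz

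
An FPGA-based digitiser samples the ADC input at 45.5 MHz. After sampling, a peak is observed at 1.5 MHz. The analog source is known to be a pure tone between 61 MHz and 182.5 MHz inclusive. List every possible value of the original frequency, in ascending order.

Frequencies that alias to 1.5 MHz are k·fs ± 1.5 MHz for integer k ≥ 0.
k=0: 1.5 MHz.
k=1: 44 MHz, 47 MHz.
k=2: 89.5 MHz, 92.5 MHz.
k=3: 135 MHz, 138 MHz.
k=4: 180.5 MHz, 183.5 MHz.
k=5: 226 MHz, 229 MHz.
Within [61 MHz, 182.5 MHz]: 89.5 MHz, 92.5 MHz, 135 MHz, 138 MHz, 180.5 MHz.

89.5 MHz, 92.5 MHz, 135 MHz, 138 MHz, 180.5 MHz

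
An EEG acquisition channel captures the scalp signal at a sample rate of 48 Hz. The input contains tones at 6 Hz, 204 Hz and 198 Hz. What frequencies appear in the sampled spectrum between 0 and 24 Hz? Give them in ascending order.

fs/2 = 24 Hz.
6 Hz ≤ fs/2 = 24 Hz, passes unchanged.
204 Hz mod fs = 12 Hz.
12 Hz ≤ fs/2 = 24 Hz, appears at 12 Hz.
198 Hz mod fs = 6 Hz.
6 Hz ≤ fs/2 = 24 Hz, appears at 6 Hz.
Distinct values: {6 Hz, 12 Hz}.

6 Hz, 12 Hz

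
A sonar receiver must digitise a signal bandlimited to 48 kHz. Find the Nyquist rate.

Nyquist rate = 2 × 48 kHz = 96 kHz.

96 kHz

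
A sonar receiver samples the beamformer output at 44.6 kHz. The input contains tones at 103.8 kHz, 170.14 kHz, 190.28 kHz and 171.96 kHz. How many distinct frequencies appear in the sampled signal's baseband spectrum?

fs/2 = 22.3 kHz.
103.8 kHz mod fs = 14.6 kHz.
14.6 kHz ≤ fs/2 = 22.3 kHz, appears at 14.6 kHz.
170.14 kHz mod fs = 36.34 kHz.
36.34 kHz > fs/2 = 22.3 kHz, folds to fs − 36.34 kHz = 8.26 kHz.
190.28 kHz mod fs = 11.88 kHz.
11.88 kHz ≤ fs/2 = 22.3 kHz, appears at 11.88 kHz.
171.96 kHz mod fs = 38.16 kHz.
38.16 kHz > fs/2 = 22.3 kHz, folds to fs − 38.16 kHz = 6.44 kHz.
Distinct values: {6.44 kHz, 8.26 kHz, 11.88 kHz, 14.6 kHz} → 4.

4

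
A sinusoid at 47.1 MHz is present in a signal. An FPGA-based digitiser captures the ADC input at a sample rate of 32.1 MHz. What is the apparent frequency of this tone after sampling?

15 MHz

47.1 MHz mod fs = 15 MHz.
15 MHz ≤ fs/2 = 16.05 MHz, appears at 15 MHz.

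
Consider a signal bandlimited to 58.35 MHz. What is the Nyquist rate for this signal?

Nyquist rate = 2 × 58.35 MHz = 116.7 MHz.

116.7 MHz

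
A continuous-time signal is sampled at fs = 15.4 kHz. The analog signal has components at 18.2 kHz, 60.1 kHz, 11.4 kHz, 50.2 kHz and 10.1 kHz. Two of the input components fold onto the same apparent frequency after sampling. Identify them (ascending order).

fs/2 = 7.7 kHz.
18.2 kHz mod fs = 2.8 kHz.
2.8 kHz ≤ fs/2 = 7.7 kHz, appears at 2.8 kHz.
60.1 kHz mod fs = 13.9 kHz.
13.9 kHz > fs/2 = 7.7 kHz, folds to fs − 13.9 kHz = 1.5 kHz.
11.4 kHz > fs/2 = 7.7 kHz, folds to fs − 11.4 kHz = 4 kHz.
50.2 kHz mod fs = 4 kHz.
4 kHz ≤ fs/2 = 7.7 kHz, appears at 4 kHz.
10.1 kHz > fs/2 = 7.7 kHz, folds to fs − 10.1 kHz = 5.3 kHz.
11.4 kHz and 50.2 kHz both map to 4 kHz.

11.4 kHz, 50.2 kHz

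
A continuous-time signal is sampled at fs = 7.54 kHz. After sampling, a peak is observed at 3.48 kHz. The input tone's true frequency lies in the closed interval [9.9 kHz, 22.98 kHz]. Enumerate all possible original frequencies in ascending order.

Frequencies that alias to 3.48 kHz are k·fs ± 3.48 kHz for integer k ≥ 0.
k=0: 3.48 kHz.
k=1: 4.06 kHz, 11.02 kHz.
k=2: 11.6 kHz, 18.56 kHz.
k=3: 19.14 kHz, 26.1 kHz.
k=4: 26.68 kHz, 33.64 kHz.
Within [9.9 kHz, 22.98 kHz]: 11.02 kHz, 11.6 kHz, 18.56 kHz, 19.14 kHz.

11.02 kHz, 11.6 kHz, 18.56 kHz, 19.14 kHz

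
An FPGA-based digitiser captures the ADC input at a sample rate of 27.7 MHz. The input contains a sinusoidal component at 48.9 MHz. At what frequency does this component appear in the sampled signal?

48.9 MHz mod fs = 21.2 MHz.
21.2 MHz > fs/2 = 13.85 MHz, folds to fs − 21.2 MHz = 6.5 MHz.

6.5 MHz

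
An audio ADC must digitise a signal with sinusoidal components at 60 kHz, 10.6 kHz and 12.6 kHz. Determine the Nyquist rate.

Highest-frequency component: 60 kHz.
Nyquist rate = 2 × 60 kHz = 120 kHz.

120 kHz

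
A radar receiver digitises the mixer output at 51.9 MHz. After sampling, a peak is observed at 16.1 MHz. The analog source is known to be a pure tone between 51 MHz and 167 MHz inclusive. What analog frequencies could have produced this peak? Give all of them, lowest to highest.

Frequencies that alias to 16.1 MHz are k·fs ± 16.1 MHz for integer k ≥ 0.
k=0: 16.1 MHz.
k=1: 35.8 MHz, 68 MHz.
k=2: 87.7 MHz, 119.9 MHz.
k=3: 139.6 MHz, 171.8 MHz.
k=4: 191.5 MHz, 223.7 MHz.
Within [51 MHz, 167 MHz]: 68 MHz, 87.7 MHz, 119.9 MHz, 139.6 MHz.

68 MHz, 87.7 MHz, 119.9 MHz, 139.6 MHz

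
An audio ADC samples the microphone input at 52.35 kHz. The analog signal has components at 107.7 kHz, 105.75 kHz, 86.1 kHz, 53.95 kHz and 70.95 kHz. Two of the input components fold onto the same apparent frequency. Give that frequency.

18.6 kHz

fs/2 = 26.175 kHz.
107.7 kHz mod fs = 3 kHz.
3 kHz ≤ fs/2 = 26.175 kHz, appears at 3 kHz.
105.75 kHz mod fs = 1.05 kHz.
1.05 kHz ≤ fs/2 = 26.175 kHz, appears at 1.05 kHz.
86.1 kHz mod fs = 33.75 kHz.
33.75 kHz > fs/2 = 26.175 kHz, folds to fs − 33.75 kHz = 18.6 kHz.
53.95 kHz mod fs = 1.6 kHz.
1.6 kHz ≤ fs/2 = 26.175 kHz, appears at 1.6 kHz.
70.95 kHz mod fs = 18.6 kHz.
18.6 kHz ≤ fs/2 = 26.175 kHz, appears at 18.6 kHz.
70.95 kHz and 86.1 kHz both map to 18.6 kHz.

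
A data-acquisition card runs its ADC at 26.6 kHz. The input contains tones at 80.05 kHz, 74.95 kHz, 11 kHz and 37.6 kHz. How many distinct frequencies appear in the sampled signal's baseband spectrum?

3

fs/2 = 13.3 kHz.
80.05 kHz mod fs = 0.25 kHz.
0.25 kHz ≤ fs/2 = 13.3 kHz, appears at 0.25 kHz.
74.95 kHz mod fs = 21.75 kHz.
21.75 kHz > fs/2 = 13.3 kHz, folds to fs − 21.75 kHz = 4.85 kHz.
11 kHz ≤ fs/2 = 13.3 kHz, passes unchanged.
37.6 kHz mod fs = 11 kHz.
11 kHz ≤ fs/2 = 13.3 kHz, appears at 11 kHz.
Distinct values: {0.25 kHz, 4.85 kHz, 11 kHz} → 3.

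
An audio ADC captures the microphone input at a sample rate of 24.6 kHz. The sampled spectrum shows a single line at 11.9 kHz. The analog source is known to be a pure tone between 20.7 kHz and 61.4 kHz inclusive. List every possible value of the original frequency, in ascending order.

Frequencies that alias to 11.9 kHz are k·fs ± 11.9 kHz for integer k ≥ 0.
k=0: 11.9 kHz.
k=1: 12.7 kHz, 36.5 kHz.
k=2: 37.3 kHz, 61.1 kHz.
k=3: 61.9 kHz, 85.7 kHz.
Within [20.7 kHz, 61.4 kHz]: 36.5 kHz, 37.3 kHz, 61.1 kHz.

36.5 kHz, 37.3 kHz, 61.1 kHz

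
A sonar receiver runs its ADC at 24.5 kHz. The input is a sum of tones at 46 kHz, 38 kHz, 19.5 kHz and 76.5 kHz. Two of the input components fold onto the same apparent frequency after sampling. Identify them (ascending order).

46 kHz, 76.5 kHz

fs/2 = 12.25 kHz.
46 kHz mod fs = 21.5 kHz.
21.5 kHz > fs/2 = 12.25 kHz, folds to fs − 21.5 kHz = 3 kHz.
38 kHz mod fs = 13.5 kHz.
13.5 kHz > fs/2 = 12.25 kHz, folds to fs − 13.5 kHz = 11 kHz.
19.5 kHz > fs/2 = 12.25 kHz, folds to fs − 19.5 kHz = 5 kHz.
76.5 kHz mod fs = 3 kHz.
3 kHz ≤ fs/2 = 12.25 kHz, appears at 3 kHz.
46 kHz and 76.5 kHz both map to 3 kHz.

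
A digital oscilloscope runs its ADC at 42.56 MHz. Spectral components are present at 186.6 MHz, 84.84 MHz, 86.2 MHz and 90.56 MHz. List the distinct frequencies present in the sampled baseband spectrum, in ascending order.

0.28 MHz, 1.08 MHz, 5.44 MHz, 16.36 MHz

fs/2 = 21.28 MHz.
186.6 MHz mod fs = 16.36 MHz.
16.36 MHz ≤ fs/2 = 21.28 MHz, appears at 16.36 MHz.
84.84 MHz mod fs = 42.28 MHz.
42.28 MHz > fs/2 = 21.28 MHz, folds to fs − 42.28 MHz = 0.28 MHz.
86.2 MHz mod fs = 1.08 MHz.
1.08 MHz ≤ fs/2 = 21.28 MHz, appears at 1.08 MHz.
90.56 MHz mod fs = 5.44 MHz.
5.44 MHz ≤ fs/2 = 21.28 MHz, appears at 5.44 MHz.
Distinct values: {0.28 MHz, 1.08 MHz, 5.44 MHz, 16.36 MHz}.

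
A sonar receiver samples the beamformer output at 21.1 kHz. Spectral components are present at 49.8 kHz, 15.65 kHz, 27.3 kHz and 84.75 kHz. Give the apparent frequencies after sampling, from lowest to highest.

fs/2 = 10.55 kHz.
49.8 kHz mod fs = 7.6 kHz.
7.6 kHz ≤ fs/2 = 10.55 kHz, appears at 7.6 kHz.
15.65 kHz > fs/2 = 10.55 kHz, folds to fs − 15.65 kHz = 5.45 kHz.
27.3 kHz mod fs = 6.2 kHz.
6.2 kHz ≤ fs/2 = 10.55 kHz, appears at 6.2 kHz.
84.75 kHz mod fs = 0.35 kHz.
0.35 kHz ≤ fs/2 = 10.55 kHz, appears at 0.35 kHz.
Distinct values: {0.35 kHz, 5.45 kHz, 6.2 kHz, 7.6 kHz}.

0.35 kHz, 5.45 kHz, 6.2 kHz, 7.6 kHz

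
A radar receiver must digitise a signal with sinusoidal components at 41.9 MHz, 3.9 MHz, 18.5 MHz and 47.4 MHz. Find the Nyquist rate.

Highest-frequency component: 47.4 MHz.
Nyquist rate = 2 × 47.4 MHz = 94.8 MHz.

94.8 MHz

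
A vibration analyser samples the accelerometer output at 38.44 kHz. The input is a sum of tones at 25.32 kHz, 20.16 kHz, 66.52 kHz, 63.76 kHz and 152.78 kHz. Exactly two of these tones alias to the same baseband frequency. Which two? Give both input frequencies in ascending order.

25.32 kHz, 63.76 kHz

fs/2 = 19.22 kHz.
25.32 kHz > fs/2 = 19.22 kHz, folds to fs − 25.32 kHz = 13.12 kHz.
20.16 kHz > fs/2 = 19.22 kHz, folds to fs − 20.16 kHz = 18.28 kHz.
66.52 kHz mod fs = 28.08 kHz.
28.08 kHz > fs/2 = 19.22 kHz, folds to fs − 28.08 kHz = 10.36 kHz.
63.76 kHz mod fs = 25.32 kHz.
25.32 kHz > fs/2 = 19.22 kHz, folds to fs − 25.32 kHz = 13.12 kHz.
152.78 kHz mod fs = 37.46 kHz.
37.46 kHz > fs/2 = 19.22 kHz, folds to fs − 37.46 kHz = 0.98 kHz.
25.32 kHz and 63.76 kHz both map to 13.12 kHz.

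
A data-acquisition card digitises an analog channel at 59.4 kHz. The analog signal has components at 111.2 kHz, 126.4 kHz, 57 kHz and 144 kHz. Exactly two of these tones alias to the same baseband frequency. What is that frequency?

fs/2 = 29.7 kHz.
111.2 kHz mod fs = 51.8 kHz.
51.8 kHz > fs/2 = 29.7 kHz, folds to fs − 51.8 kHz = 7.6 kHz.
126.4 kHz mod fs = 7.6 kHz.
7.6 kHz ≤ fs/2 = 29.7 kHz, appears at 7.6 kHz.
57 kHz > fs/2 = 29.7 kHz, folds to fs − 57 kHz = 2.4 kHz.
144 kHz mod fs = 25.2 kHz.
25.2 kHz ≤ fs/2 = 29.7 kHz, appears at 25.2 kHz.
111.2 kHz and 126.4 kHz both map to 7.6 kHz.

7.6 kHz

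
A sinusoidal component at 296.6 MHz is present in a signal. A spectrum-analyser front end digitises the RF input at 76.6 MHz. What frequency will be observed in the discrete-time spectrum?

296.6 MHz mod fs = 66.8 MHz.
66.8 MHz > fs/2 = 38.3 MHz, folds to fs − 66.8 MHz = 9.8 MHz.

9.8 MHz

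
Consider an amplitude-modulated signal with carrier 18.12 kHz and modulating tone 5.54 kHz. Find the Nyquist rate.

AM sidebands sit at fc ± fm = 12.58 kHz and 23.66 kHz.
Highest-frequency component: 23.66 kHz.
Nyquist rate = 2 × 23.66 kHz = 47.32 kHz.

47.32 kHz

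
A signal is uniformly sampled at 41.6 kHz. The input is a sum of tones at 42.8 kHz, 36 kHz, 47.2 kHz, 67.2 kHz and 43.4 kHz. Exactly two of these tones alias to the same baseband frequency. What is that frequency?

5.6 kHz

fs/2 = 20.8 kHz.
42.8 kHz mod fs = 1.2 kHz.
1.2 kHz ≤ fs/2 = 20.8 kHz, appears at 1.2 kHz.
36 kHz > fs/2 = 20.8 kHz, folds to fs − 36 kHz = 5.6 kHz.
47.2 kHz mod fs = 5.6 kHz.
5.6 kHz ≤ fs/2 = 20.8 kHz, appears at 5.6 kHz.
67.2 kHz mod fs = 25.6 kHz.
25.6 kHz > fs/2 = 20.8 kHz, folds to fs − 25.6 kHz = 16 kHz.
43.4 kHz mod fs = 1.8 kHz.
1.8 kHz ≤ fs/2 = 20.8 kHz, appears at 1.8 kHz.
36 kHz and 47.2 kHz both map to 5.6 kHz.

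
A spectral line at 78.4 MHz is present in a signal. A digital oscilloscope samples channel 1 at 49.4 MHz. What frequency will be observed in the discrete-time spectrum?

20.4 MHz

78.4 MHz mod fs = 29 MHz.
29 MHz > fs/2 = 24.7 MHz, folds to fs − 29 MHz = 20.4 MHz.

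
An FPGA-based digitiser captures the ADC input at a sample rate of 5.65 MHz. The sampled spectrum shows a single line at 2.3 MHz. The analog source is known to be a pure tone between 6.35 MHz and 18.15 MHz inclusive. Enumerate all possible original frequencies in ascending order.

Frequencies that alias to 2.3 MHz are k·fs ± 2.3 MHz for integer k ≥ 0.
k=0: 2.3 MHz.
k=1: 3.35 MHz, 7.95 MHz.
k=2: 9 MHz, 13.6 MHz.
k=3: 14.65 MHz, 19.25 MHz.
k=4: 20.3 MHz, 24.9 MHz.
Within [6.35 MHz, 18.15 MHz]: 7.95 MHz, 9 MHz, 13.6 MHz, 14.65 MHz.

7.95 MHz, 9 MHz, 13.6 MHz, 14.65 MHz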